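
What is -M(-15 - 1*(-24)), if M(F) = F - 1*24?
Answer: 15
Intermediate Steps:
M(F) = -24 + F (M(F) = F - 24 = -24 + F)
-M(-15 - 1*(-24)) = -(-24 + (-15 - 1*(-24))) = -(-24 + (-15 + 24)) = -(-24 + 9) = -1*(-15) = 15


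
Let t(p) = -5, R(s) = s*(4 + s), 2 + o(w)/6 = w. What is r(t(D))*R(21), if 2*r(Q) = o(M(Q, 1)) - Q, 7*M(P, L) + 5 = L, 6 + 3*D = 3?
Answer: -5475/2 ≈ -2737.5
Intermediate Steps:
D = -1 (D = -2 + (1/3)*3 = -2 + 1 = -1)
M(P, L) = -5/7 + L/7
o(w) = -12 + 6*w
r(Q) = -54/7 - Q/2 (r(Q) = ((-12 + 6*(-5/7 + (1/7)*1)) - Q)/2 = ((-12 + 6*(-5/7 + 1/7)) - Q)/2 = ((-12 + 6*(-4/7)) - Q)/2 = ((-12 - 24/7) - Q)/2 = (-108/7 - Q)/2 = -54/7 - Q/2)
r(t(D))*R(21) = (-54/7 - 1/2*(-5))*(21*(4 + 21)) = (-54/7 + 5/2)*(21*25) = -73/14*525 = -5475/2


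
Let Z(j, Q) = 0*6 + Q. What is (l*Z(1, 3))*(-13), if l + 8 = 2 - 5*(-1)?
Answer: 39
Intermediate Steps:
Z(j, Q) = Q (Z(j, Q) = 0 + Q = Q)
l = -1 (l = -8 + (2 - 5*(-1)) = -8 + (2 + 5) = -8 + 7 = -1)
(l*Z(1, 3))*(-13) = -1*3*(-13) = -3*(-13) = 39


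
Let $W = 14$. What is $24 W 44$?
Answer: $14784$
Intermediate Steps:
$24 W 44 = 24 \cdot 14 \cdot 44 = 336 \cdot 44 = 14784$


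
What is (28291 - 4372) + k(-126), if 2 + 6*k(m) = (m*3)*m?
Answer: 95570/3 ≈ 31857.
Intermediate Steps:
k(m) = -1/3 + m**2/2 (k(m) = -1/3 + ((m*3)*m)/6 = -1/3 + ((3*m)*m)/6 = -1/3 + (3*m**2)/6 = -1/3 + m**2/2)
(28291 - 4372) + k(-126) = (28291 - 4372) + (-1/3 + (1/2)*(-126)**2) = 23919 + (-1/3 + (1/2)*15876) = 23919 + (-1/3 + 7938) = 23919 + 23813/3 = 95570/3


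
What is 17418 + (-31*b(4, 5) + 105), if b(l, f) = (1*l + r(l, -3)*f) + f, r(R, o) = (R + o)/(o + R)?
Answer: 17089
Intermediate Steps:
r(R, o) = 1 (r(R, o) = (R + o)/(R + o) = 1)
b(l, f) = l + 2*f (b(l, f) = (1*l + 1*f) + f = (l + f) + f = (f + l) + f = l + 2*f)
17418 + (-31*b(4, 5) + 105) = 17418 + (-31*(4 + 2*5) + 105) = 17418 + (-31*(4 + 10) + 105) = 17418 + (-31*14 + 105) = 17418 + (-434 + 105) = 17418 - 329 = 17089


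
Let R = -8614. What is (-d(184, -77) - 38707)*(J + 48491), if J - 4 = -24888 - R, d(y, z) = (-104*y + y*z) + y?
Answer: -180018727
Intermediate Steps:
d(y, z) = -103*y + y*z
J = -16270 (J = 4 + (-24888 - 1*(-8614)) = 4 + (-24888 + 8614) = 4 - 16274 = -16270)
(-d(184, -77) - 38707)*(J + 48491) = (-184*(-103 - 77) - 38707)*(-16270 + 48491) = (-184*(-180) - 38707)*32221 = (-1*(-33120) - 38707)*32221 = (33120 - 38707)*32221 = -5587*32221 = -180018727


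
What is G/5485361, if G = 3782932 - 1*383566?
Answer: 3399366/5485361 ≈ 0.61972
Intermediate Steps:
G = 3399366 (G = 3782932 - 383566 = 3399366)
G/5485361 = 3399366/5485361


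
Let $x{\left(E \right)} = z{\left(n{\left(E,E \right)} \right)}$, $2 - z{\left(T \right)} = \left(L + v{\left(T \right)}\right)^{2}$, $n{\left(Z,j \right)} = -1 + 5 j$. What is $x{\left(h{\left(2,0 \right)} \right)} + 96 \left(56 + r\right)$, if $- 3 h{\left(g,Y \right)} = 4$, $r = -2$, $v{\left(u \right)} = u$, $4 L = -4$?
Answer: $\frac{45998}{9} \approx 5110.9$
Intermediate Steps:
$L = -1$ ($L = \frac{1}{4} \left(-4\right) = -1$)
$h{\left(g,Y \right)} = - \frac{4}{3}$ ($h{\left(g,Y \right)} = \left(- \frac{1}{3}\right) 4 = - \frac{4}{3}$)
$z{\left(T \right)} = 2 - \left(-1 + T\right)^{2}$
$x{\left(E \right)} = 2 - \left(-2 + 5 E\right)^{2}$ ($x{\left(E \right)} = 2 - \left(-1 + \left(-1 + 5 E\right)\right)^{2} = 2 - \left(-2 + 5 E\right)^{2}$)
$x{\left(h{\left(2,0 \right)} \right)} + 96 \left(56 + r\right) = \left(2 - \left(-2 + 5 \left(- \frac{4}{3}\right)\right)^{2}\right) + 96 \left(56 - 2\right) = \left(2 - \left(-2 - \frac{20}{3}\right)^{2}\right) + 96 \cdot 54 = \left(2 - \left(- \frac{26}{3}\right)^{2}\right) + 5184 = \left(2 - \frac{676}{9}\right) + 5184 = - \frac{658}{9} + 5184 = \frac{45998}{9}$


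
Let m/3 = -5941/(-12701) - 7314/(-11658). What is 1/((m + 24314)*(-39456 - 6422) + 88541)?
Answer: -65459/73022124961153 ≈ -8.9643e-10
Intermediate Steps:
m = 6236742/1898311 (m = 3*(-5941/(-12701) - 7314/(-11658)) = 3*(-5941*(-1/12701) - 7314*(-1/11658)) = 3*(457/977 + 1219/1943) = 3*(2078914/1898311) = 6236742/1898311 ≈ 3.2854)
1/((m + 24314)*(-39456 - 6422) + 88541) = 1/((6236742/1898311 + 24314)*(-39456 - 6422) + 88541) = 1/((46161770396/1898311)*(-45878) + 88541) = 1/(-73027920766472/65459 + 88541) = 1/(-73022124961153/65459) = -65459/73022124961153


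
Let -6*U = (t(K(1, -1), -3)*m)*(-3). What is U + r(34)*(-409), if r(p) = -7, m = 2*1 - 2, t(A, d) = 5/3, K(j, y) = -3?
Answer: 2863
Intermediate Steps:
t(A, d) = 5/3 (t(A, d) = 5*(⅓) = 5/3)
m = 0 (m = 2 - 2 = 0)
U = 0 (U = -(5/3)*0*(-3)/6 = -0*(-3) = -⅙*0 = 0)
U + r(34)*(-409) = 0 - 7*(-409) = 0 + 2863 = 2863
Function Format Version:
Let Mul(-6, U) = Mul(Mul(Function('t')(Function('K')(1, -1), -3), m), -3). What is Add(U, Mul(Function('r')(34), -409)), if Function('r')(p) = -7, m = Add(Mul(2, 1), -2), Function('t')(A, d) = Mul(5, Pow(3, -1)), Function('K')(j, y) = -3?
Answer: 2863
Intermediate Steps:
Function('t')(A, d) = Rational(5, 3) (Function('t')(A, d) = Mul(5, Rational(1, 3)) = Rational(5, 3))
m = 0 (m = Add(2, -2) = 0)
U = 0 (U = Mul(Rational(-1, 6), Mul(Mul(Rational(5, 3), 0), -3)) = Mul(Rational(-1, 6), Mul(0, -3)) = Mul(Rational(-1, 6), 0) = 0)
Add(U, Mul(Function('r')(34), -409)) = Add(0, Mul(-7, -409)) = Add(0, 2863) = 2863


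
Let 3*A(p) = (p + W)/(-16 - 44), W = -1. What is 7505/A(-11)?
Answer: 112575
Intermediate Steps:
A(p) = 1/180 - p/180 (A(p) = ((p - 1)/(-16 - 44))/3 = ((-1 + p)/(-60))/3 = ((-1 + p)*(-1/60))/3 = (1/60 - p/60)/3 = 1/180 - p/180)
7505/A(-11) = 7505/(1/180 - 1/180*(-11)) = 7505/(1/180 + 11/180) = 7505/(1/15) = 7505*15 = 112575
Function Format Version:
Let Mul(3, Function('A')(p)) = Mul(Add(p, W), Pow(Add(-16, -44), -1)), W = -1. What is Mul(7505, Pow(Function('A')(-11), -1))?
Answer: 112575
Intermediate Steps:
Function('A')(p) = Add(Rational(1, 180), Mul(Rational(-1, 180), p)) (Function('A')(p) = Mul(Rational(1, 3), Mul(Add(p, -1), Pow(Add(-16, -44), -1))) = Mul(Rational(1, 3), Mul(Add(-1, p), Pow(-60, -1))) = Mul(Rational(1, 3), Mul(Add(-1, p), Rational(-1, 60))) = Mul(Rational(1, 3), Add(Rational(1, 60), Mul(Rational(-1, 60), p))) = Add(Rational(1, 180), Mul(Rational(-1, 180), p)))
Mul(7505, Pow(Function('A')(-11), -1)) = Mul(7505, Pow(Add(Rational(1, 180), Mul(Rational(-1, 180), -11)), -1)) = Mul(7505, Pow(Add(Rational(1, 180), Rational(11, 180)), -1)) = Mul(7505, Pow(Rational(1, 15), -1)) = Mul(7505, 15) = 112575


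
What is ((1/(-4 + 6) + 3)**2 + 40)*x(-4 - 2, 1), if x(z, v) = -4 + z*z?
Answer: 1672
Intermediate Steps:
x(z, v) = -4 + z**2
((1/(-4 + 6) + 3)**2 + 40)*x(-4 - 2, 1) = ((1/(-4 + 6) + 3)**2 + 40)*(-4 + (-4 - 2)**2) = ((1/2 + 3)**2 + 40)*(-4 + (-6)**2) = ((1/2 + 3)**2 + 40)*(-4 + 36) = ((7/2)**2 + 40)*32 = (49/4 + 40)*32 = (209/4)*32 = 1672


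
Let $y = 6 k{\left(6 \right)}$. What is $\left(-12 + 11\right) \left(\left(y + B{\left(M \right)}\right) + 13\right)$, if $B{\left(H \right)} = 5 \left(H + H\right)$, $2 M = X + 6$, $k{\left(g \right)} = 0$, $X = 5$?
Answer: $-68$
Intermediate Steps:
$y = 0$ ($y = 6 \cdot 0 = 0$)
$M = \frac{11}{2}$ ($M = \frac{5 + 6}{2} = \frac{1}{2} \cdot 11 = \frac{11}{2} \approx 5.5$)
$B{\left(H \right)} = 10 H$ ($B{\left(H \right)} = 5 \cdot 2 H = 10 H$)
$\left(-12 + 11\right) \left(\left(y + B{\left(M \right)}\right) + 13\right) = \left(-12 + 11\right) \left(\left(0 + 10 \cdot \frac{11}{2}\right) + 13\right) = - (\left(0 + 55\right) + 13) = - (55 + 13) = \left(-1\right) 68 = -68$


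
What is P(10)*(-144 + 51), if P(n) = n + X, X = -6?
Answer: -372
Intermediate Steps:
P(n) = -6 + n (P(n) = n - 6 = -6 + n)
P(10)*(-144 + 51) = (-6 + 10)*(-144 + 51) = 4*(-93) = -372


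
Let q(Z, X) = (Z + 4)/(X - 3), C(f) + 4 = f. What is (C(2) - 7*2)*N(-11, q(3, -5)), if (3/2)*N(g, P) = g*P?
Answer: -308/3 ≈ -102.67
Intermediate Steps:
C(f) = -4 + f
q(Z, X) = (4 + Z)/(-3 + X)
N(g, P) = 2*P*g/3 (N(g, P) = 2*(g*P)/3 = 2*(P*g)/3 = 2*P*g/3)
(C(2) - 7*2)*N(-11, q(3, -5)) = ((-4 + 2) - 7*2)*((2/3)*((4 + 3)/(-3 - 5))*(-11)) = (-2 - 14)*((2/3)*(7/(-8))*(-11)) = -32*(-1/8*7)*(-11)/3 = -32*(-7)*(-11)/(3*8) = -16*77/12 = -308/3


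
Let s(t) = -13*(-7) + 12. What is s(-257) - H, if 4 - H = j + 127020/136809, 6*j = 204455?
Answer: 3117034529/91206 ≈ 34176.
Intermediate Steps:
j = 204455/6 (j = (⅙)*204455 = 204455/6 ≈ 34076.)
H = -3107640311/91206 (H = 4 - (204455/6 + 127020/136809) = 4 - (204455/6 + 127020*(1/136809)) = 4 - (204455/6 + 42340/45603) = 4 - 1*3108005135/91206 = 4 - 3108005135/91206 = -3107640311/91206 ≈ -34073.)
s(t) = 103 (s(t) = 91 + 12 = 103)
s(-257) - H = 103 - 1*(-3107640311/91206) = 103 + 3107640311/91206 = 3117034529/91206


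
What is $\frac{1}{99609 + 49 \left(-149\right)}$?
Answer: $\frac{1}{92308} \approx 1.0833 \cdot 10^{-5}$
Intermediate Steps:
$\frac{1}{99609 + 49 \left(-149\right)} = \frac{1}{99609 - 7301} = \frac{1}{92308}$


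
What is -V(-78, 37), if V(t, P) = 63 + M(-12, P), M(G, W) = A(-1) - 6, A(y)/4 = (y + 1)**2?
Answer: -57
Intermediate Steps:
A(y) = 4*(1 + y)**2 (A(y) = 4*(y + 1)**2 = 4*(1 + y)**2)
M(G, W) = -6 (M(G, W) = 4*(1 - 1)**2 - 6 = 4*0**2 - 6 = 4*0 - 6 = 0 - 6 = -6)
V(t, P) = 57 (V(t, P) = 63 - 6 = 57)
-V(-78, 37) = -1*57 = -57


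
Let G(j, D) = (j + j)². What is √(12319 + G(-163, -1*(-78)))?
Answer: √118595 ≈ 344.38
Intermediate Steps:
G(j, D) = 4*j² (G(j, D) = (2*j)² = 4*j²)
√(12319 + G(-163, -1*(-78))) = √(12319 + 4*(-163)²) = √(12319 + 4*26569) = √(12319 + 106276) = √118595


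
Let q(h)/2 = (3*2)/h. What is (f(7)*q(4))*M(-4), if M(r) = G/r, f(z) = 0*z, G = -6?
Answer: 0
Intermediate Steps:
f(z) = 0
q(h) = 12/h (q(h) = 2*((3*2)/h) = 2*(6/h) = 12/h)
M(r) = -6/r
(f(7)*q(4))*M(-4) = (0*(12/4))*(-6/(-4)) = (0*(12*(1/4)))*(-6*(-1/4)) = (0*3)*(3/2) = 0*(3/2) = 0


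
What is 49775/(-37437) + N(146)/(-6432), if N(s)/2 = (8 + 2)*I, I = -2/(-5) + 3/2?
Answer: -53595901/40132464 ≈ -1.3355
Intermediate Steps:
I = 19/10 (I = -2*(-1/5) + 3*(1/2) = 2/5 + 3/2 = 19/10 ≈ 1.9000)
N(s) = 38 (N(s) = 2*((8 + 2)*(19/10)) = 2*(10*(19/10)) = 2*19 = 38)
49775/(-37437) + N(146)/(-6432) = 49775/(-37437) + 38/(-6432) = 49775*(-1/37437) + 38*(-1/6432) = -49775/37437 - 19/3216 = -53595901/40132464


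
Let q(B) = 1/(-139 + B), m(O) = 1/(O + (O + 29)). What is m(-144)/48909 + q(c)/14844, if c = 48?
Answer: -667535/814819831644 ≈ -8.1924e-7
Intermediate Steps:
m(O) = 1/(29 + 2*O) (m(O) = 1/(O + (29 + O)) = 1/(29 + 2*O))
m(-144)/48909 + q(c)/14844 = 1/((29 + 2*(-144))*48909) + 1/((-139 + 48)*14844) = (1/48909)/(29 - 288) + (1/14844)/(-91) = (1/48909)/(-259) - 1/91*1/14844 = -1/259*1/48909 - 1/1350804 = -1/12667431 - 1/1350804 = -667535/814819831644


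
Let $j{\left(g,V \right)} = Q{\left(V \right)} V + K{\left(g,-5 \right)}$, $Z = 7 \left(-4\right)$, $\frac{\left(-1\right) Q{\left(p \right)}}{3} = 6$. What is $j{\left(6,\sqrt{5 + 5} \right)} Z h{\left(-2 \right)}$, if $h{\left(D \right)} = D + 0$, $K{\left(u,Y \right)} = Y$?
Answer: $-280 - 1008 \sqrt{10} \approx -3467.6$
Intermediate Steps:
$Q{\left(p \right)} = -18$ ($Q{\left(p \right)} = \left(-3\right) 6 = -18$)
$Z = -28$
$j{\left(g,V \right)} = -5 - 18 V$ ($j{\left(g,V \right)} = - 18 V - 5 = -5 - 18 V$)
$h{\left(D \right)} = D$
$j{\left(6,\sqrt{5 + 5} \right)} Z h{\left(-2 \right)} = \left(-5 - 18 \sqrt{5 + 5}\right) \left(-28\right) \left(-2\right) = \left(-5 - 18 \sqrt{10}\right) \left(-28\right) \left(-2\right) = \left(140 + 504 \sqrt{10}\right) \left(-2\right) = -280 - 1008 \sqrt{10}$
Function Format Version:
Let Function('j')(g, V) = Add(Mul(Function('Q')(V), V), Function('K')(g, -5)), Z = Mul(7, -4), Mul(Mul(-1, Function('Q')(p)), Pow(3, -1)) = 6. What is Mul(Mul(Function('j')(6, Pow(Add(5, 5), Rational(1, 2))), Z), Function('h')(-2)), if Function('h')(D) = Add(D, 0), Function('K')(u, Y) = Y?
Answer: Add(-280, Mul(-1008, Pow(10, Rational(1, 2)))) ≈ -3467.6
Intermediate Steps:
Function('Q')(p) = -18 (Function('Q')(p) = Mul(-3, 6) = -18)
Z = -28
Function('j')(g, V) = Add(-5, Mul(-18, V)) (Function('j')(g, V) = Add(Mul(-18, V), -5) = Add(-5, Mul(-18, V)))
Function('h')(D) = D
Mul(Mul(Function('j')(6, Pow(Add(5, 5), Rational(1, 2))), Z), Function('h')(-2)) = Mul(Mul(Add(-5, Mul(-18, Pow(Add(5, 5), Rational(1, 2)))), -28), -2) = Mul(Mul(Add(-5, Mul(-18, Pow(10, Rational(1, 2)))), -28), -2) = Mul(Add(140, Mul(504, Pow(10, Rational(1, 2)))), -2) = Add(-280, Mul(-1008, Pow(10, Rational(1, 2))))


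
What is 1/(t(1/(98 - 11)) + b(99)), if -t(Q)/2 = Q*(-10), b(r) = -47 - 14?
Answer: -87/5287 ≈ -0.016455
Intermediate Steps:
b(r) = -61
t(Q) = 20*Q (t(Q) = -2*Q*(-10) = -(-20)*Q = 20*Q)
1/(t(1/(98 - 11)) + b(99)) = 1/(20/(98 - 11) - 61) = 1/(20/87 - 61) = 1/(-5287/87) = -87/5287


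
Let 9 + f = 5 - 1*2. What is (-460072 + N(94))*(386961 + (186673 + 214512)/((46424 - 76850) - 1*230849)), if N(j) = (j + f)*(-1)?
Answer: -1860939205394176/10451 ≈ -1.7806e+11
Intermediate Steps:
f = -6 (f = -9 + (5 - 1*2) = -9 + (5 - 2) = -9 + 3 = -6)
N(j) = 6 - j (N(j) = (j - 6)*(-1) = (-6 + j)*(-1) = 6 - j)
(-460072 + N(94))*(386961 + (186673 + 214512)/((46424 - 76850) - 1*230849)) = (-460072 + (6 - 1*94))*(386961 + (186673 + 214512)/((46424 - 76850) - 1*230849)) = (-460072 + (6 - 94))*(386961 + 401185/(-30426 - 230849)) = (-460072 - 88)*(386961 + 401185/(-261275)) = -460160*(386961 + 401185*(-1/261275)) = -460160*(386961 - 80237/52255) = -460160*20220566818/52255 = -1860939205394176/10451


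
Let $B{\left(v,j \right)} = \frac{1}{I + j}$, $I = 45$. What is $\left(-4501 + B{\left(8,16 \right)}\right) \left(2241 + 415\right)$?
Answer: $- \frac{729231360}{61} \approx -1.1955 \cdot 10^{7}$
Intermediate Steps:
$B{\left(v,j \right)} = \frac{1}{45 + j}$
$\left(-4501 + B{\left(8,16 \right)}\right) \left(2241 + 415\right) = \left(-4501 + \frac{1}{45 + 16}\right) \left(2241 + 415\right) = \left(-4501 + \frac{1}{61}\right) 2656 = \left(- \frac{274560}{61}\right) 2656 = - \frac{729231360}{61}$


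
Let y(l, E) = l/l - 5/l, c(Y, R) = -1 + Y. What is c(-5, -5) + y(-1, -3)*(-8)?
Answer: -54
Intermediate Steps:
y(l, E) = 1 - 5/l
c(-5, -5) + y(-1, -3)*(-8) = (-1 - 5) + ((-5 - 1)/(-1))*(-8) = -6 - 1*(-6)*(-8) = -6 + 6*(-8) = -6 - 48 = -54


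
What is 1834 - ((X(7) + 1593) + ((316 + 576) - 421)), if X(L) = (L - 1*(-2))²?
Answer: -311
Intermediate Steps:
X(L) = (2 + L)² (X(L) = (L + 2)² = (2 + L)²)
1834 - ((X(7) + 1593) + ((316 + 576) - 421)) = 1834 - (((2 + 7)² + 1593) + ((316 + 576) - 421)) = 1834 - ((9² + 1593) + (892 - 421)) = 1834 - ((81 + 1593) + 471) = 1834 - (1674 + 471) = 1834 - 1*2145 = 1834 - 2145 = -311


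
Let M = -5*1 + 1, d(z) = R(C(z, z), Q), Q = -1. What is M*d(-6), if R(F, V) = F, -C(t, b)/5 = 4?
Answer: 80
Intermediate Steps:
C(t, b) = -20 (C(t, b) = -5*4 = -20)
d(z) = -20
M = -4 (M = -5 + 1 = -4)
M*d(-6) = -4*(-20) = 80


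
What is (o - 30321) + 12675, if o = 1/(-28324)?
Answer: -499805305/28324 ≈ -17646.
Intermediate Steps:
o = -1/28324 ≈ -3.5306e-5
(o - 30321) + 12675 = (-1/28324 - 30321) + 12675 = -858812005/28324 + 12675 = -499805305/28324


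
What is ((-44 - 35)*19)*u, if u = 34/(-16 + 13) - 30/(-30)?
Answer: 46531/3 ≈ 15510.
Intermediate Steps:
u = -31/3 (u = 34/(-3) - 30*(-1/30) = 34*(-⅓) + 1 = -34/3 + 1 = -31/3 ≈ -10.333)
((-44 - 35)*19)*u = ((-44 - 35)*19)*(-31/3) = -79*19*(-31/3) = -1501*(-31/3) = 46531/3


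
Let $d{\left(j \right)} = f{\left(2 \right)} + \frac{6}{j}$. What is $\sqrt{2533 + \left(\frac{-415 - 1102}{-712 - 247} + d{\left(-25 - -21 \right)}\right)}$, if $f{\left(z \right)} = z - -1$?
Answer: $\frac{\sqrt{9329545190}}{1918} \approx 50.359$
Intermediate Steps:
$f{\left(z \right)} = 1 + z$ ($f{\left(z \right)} = z + 1 = 1 + z$)
$d{\left(j \right)} = 3 + \frac{6}{j}$ ($d{\left(j \right)} = \left(1 + 2\right) + \frac{6}{j} = 3 + \frac{6}{j}$)
$\sqrt{2533 + \left(\frac{-415 - 1102}{-712 - 247} + d{\left(-25 - -21 \right)}\right)} = \sqrt{2533 + \left(\frac{-415 - 1102}{-712 - 247} + \left(3 + \frac{6}{-25 - -21}\right)\right)} = \sqrt{2533 - \left(-3 - \frac{1517}{959} - \frac{6}{-25 + 21}\right)} = \sqrt{2533 + \left(\left(-1517\right) \left(- \frac{1}{959}\right) + \left(3 + \frac{6}{-4}\right)\right)} = \sqrt{2533 + \left(\frac{1517}{959} + \left(3 + 6 \left(- \frac{1}{4}\right)\right)\right)} = \sqrt{2533 + \left(\frac{1517}{959} + \left(3 - \frac{3}{2}\right)\right)} = \sqrt{2533 + \left(\frac{1517}{959} + \frac{3}{2}\right)} = \sqrt{2533 + \frac{5911}{1918}} = \sqrt{\frac{4864205}{1918}} = \frac{\sqrt{9329545190}}{1918}$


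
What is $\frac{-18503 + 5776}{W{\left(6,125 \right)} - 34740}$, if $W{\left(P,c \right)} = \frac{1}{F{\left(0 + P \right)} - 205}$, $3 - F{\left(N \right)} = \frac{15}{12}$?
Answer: $\frac{10347051}{28243624} \approx 0.36635$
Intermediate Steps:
$F{\left(N \right)} = \frac{7}{4}$ ($F{\left(N \right)} = 3 - \frac{15}{12} = 3 - 15 \cdot \frac{1}{12} = 3 - \frac{5}{4} = \frac{7}{4}$)
$W{\left(P,c \right)} = - \frac{4}{813}$ ($W{\left(P,c \right)} = \frac{1}{\frac{7}{4} - 205} = \frac{1}{- \frac{813}{4}} = - \frac{4}{813}$)
$\frac{-18503 + 5776}{W{\left(6,125 \right)} - 34740} = \frac{-18503 + 5776}{- \frac{4}{813} - 34740} = - \frac{12727}{- \frac{28243624}{813}} = \left(-12727\right) \left(- \frac{813}{28243624}\right) = \frac{10347051}{28243624}$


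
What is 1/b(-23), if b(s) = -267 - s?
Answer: -1/244 ≈ -0.0040984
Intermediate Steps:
1/b(-23) = 1/(-267 - 1*(-23)) = 1/(-267 + 23) = 1/(-244) = -1/244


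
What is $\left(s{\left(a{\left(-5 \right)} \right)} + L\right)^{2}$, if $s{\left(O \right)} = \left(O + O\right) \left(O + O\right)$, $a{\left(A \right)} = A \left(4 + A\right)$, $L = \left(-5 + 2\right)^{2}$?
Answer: $11881$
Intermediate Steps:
$L = 9$ ($L = \left(-3\right)^{2} = 9$)
$s{\left(O \right)} = 4 O^{2}$ ($s{\left(O \right)} = 2 O 2 O = 4 O^{2}$)
$\left(s{\left(a{\left(-5 \right)} \right)} + L\right)^{2} = \left(4 \left(- 5 \left(4 - 5\right)\right)^{2} + 9\right)^{2} = \left(4 \left(\left(-5\right) \left(-1\right)\right)^{2} + 9\right)^{2} = \left(4 \cdot 5^{2} + 9\right)^{2} = \left(4 \cdot 25 + 9\right)^{2} = \left(100 + 9\right)^{2} = 109^{2} = 11881$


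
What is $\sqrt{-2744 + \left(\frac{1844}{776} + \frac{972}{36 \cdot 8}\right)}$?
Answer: $\frac{11 i \sqrt{3406834}}{388} \approx 52.328 i$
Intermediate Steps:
$\sqrt{-2744 + \left(\frac{1844}{776} + \frac{972}{36 \cdot 8}\right)} = \sqrt{-2744 + \left(1844 \cdot \frac{1}{776} + \frac{972}{288}\right)} = \sqrt{-2744 + \left(\frac{461}{194} + 972 \cdot \frac{1}{288}\right)} = \sqrt{-2744 + \left(\frac{461}{194} + \frac{27}{8}\right)} = \sqrt{-2744 + \frac{4463}{776}} = \sqrt{- \frac{2124881}{776}} = \frac{11 i \sqrt{3406834}}{388}$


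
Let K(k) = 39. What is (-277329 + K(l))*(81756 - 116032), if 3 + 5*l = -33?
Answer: 9504392040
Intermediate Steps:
l = -36/5 (l = -⅗ + (⅕)*(-33) = -⅗ - 33/5 = -36/5 ≈ -7.2000)
(-277329 + K(l))*(81756 - 116032) = (-277329 + 39)*(81756 - 116032) = -277290*(-34276) = 9504392040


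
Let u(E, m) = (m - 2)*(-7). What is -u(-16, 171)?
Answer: 1183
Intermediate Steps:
u(E, m) = 14 - 7*m (u(E, m) = (-2 + m)*(-7) = 14 - 7*m)
-u(-16, 171) = -(14 - 7*171) = -(14 - 1197) = -1*(-1183) = 1183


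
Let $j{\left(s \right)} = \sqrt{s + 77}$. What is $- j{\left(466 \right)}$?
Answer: $- \sqrt{543} \approx -23.302$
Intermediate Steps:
$j{\left(s \right)} = \sqrt{77 + s}$
$- j{\left(466 \right)} = - \sqrt{77 + 466} = - \sqrt{543}$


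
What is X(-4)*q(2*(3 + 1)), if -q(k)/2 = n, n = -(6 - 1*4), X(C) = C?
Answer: -16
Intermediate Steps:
n = -2 (n = -(6 - 4) = -1*2 = -2)
q(k) = 4 (q(k) = -2*(-2) = 4)
X(-4)*q(2*(3 + 1)) = -4*4 = -16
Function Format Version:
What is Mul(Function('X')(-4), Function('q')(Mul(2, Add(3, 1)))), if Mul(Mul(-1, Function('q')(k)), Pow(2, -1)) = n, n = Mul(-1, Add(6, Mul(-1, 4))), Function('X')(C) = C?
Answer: -16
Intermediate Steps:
n = -2 (n = Mul(-1, Add(6, -4)) = Mul(-1, 2) = -2)
Function('q')(k) = 4 (Function('q')(k) = Mul(-2, -2) = 4)
Mul(Function('X')(-4), Function('q')(Mul(2, Add(3, 1)))) = Mul(-4, 4) = -16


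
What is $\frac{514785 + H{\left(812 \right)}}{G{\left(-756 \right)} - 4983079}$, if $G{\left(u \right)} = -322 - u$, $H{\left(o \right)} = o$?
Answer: $- \frac{515597}{4982645} \approx -0.10348$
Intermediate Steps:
$\frac{514785 + H{\left(812 \right)}}{G{\left(-756 \right)} - 4983079} = \frac{514785 + 812}{\left(-322 - -756\right) - 4983079} = \frac{515597}{\left(-322 + 756\right) - 4983079} = \frac{515597}{434 - 4983079} = \frac{515597}{-4982645} = 515597 \left(- \frac{1}{4982645}\right) = - \frac{515597}{4982645}$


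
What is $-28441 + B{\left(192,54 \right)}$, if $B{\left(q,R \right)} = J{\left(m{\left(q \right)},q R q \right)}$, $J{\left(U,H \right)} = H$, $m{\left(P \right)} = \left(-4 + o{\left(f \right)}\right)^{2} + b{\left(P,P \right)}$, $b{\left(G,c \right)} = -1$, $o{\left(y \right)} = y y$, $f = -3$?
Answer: $1962215$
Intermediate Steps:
$o{\left(y \right)} = y^{2}$
$m{\left(P \right)} = 24$ ($m{\left(P \right)} = \left(-4 + \left(-3\right)^{2}\right)^{2} - 1 = \left(-4 + 9\right)^{2} - 1 = 5^{2} - 1 = 25 - 1 = 24$)
$B{\left(q,R \right)} = R q^{2}$ ($B{\left(q,R \right)} = q R q = R q q = R q^{2}$)
$-28441 + B{\left(192,54 \right)} = -28441 + 54 \cdot 192^{2} = -28441 + 54 \cdot 36864 = -28441 + 1990656 = 1962215$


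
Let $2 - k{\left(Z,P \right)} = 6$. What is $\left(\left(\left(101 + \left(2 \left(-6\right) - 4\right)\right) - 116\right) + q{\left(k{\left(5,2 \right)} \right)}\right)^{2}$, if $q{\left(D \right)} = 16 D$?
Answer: $9025$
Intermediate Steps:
$k{\left(Z,P \right)} = -4$ ($k{\left(Z,P \right)} = 2 - 6 = -4$)
$\left(\left(\left(101 + \left(2 \left(-6\right) - 4\right)\right) - 116\right) + q{\left(k{\left(5,2 \right)} \right)}\right)^{2} = \left(\left(\left(101 + \left(2 \left(-6\right) - 4\right)\right) - 116\right) + 16 \left(-4\right)\right)^{2} = \left(\left(\left(101 - 16\right) - 116\right) - 64\right)^{2} = \left(\left(85 - 116\right) - 64\right)^{2} = \left(-31 - 64\right)^{2} = \left(-95\right)^{2} = 9025$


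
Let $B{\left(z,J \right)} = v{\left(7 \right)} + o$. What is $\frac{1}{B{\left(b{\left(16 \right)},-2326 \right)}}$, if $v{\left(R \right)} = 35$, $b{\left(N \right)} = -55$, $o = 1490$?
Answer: $\frac{1}{1525} \approx 0.00065574$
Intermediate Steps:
$B{\left(z,J \right)} = 1525$ ($B{\left(z,J \right)} = 35 + 1490 = 1525$)
$\frac{1}{B{\left(b{\left(16 \right)},-2326 \right)}} = \frac{1}{1525}$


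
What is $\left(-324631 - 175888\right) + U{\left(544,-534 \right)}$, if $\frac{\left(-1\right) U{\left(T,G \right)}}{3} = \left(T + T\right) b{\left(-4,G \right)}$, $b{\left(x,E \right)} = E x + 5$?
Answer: $-7488743$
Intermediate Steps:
$b{\left(x,E \right)} = 5 + E x$
$U{\left(T,G \right)} = - 6 T \left(5 - 4 G\right)$ ($U{\left(T,G \right)} = - 3 \left(T + T\right) \left(5 + G \left(-4\right)\right) = - 3 \cdot 2 T \left(5 - 4 G\right) = - 6 T \left(5 - 4 G\right)$)
$\left(-324631 - 175888\right) + U{\left(544,-534 \right)} = \left(-324631 - 175888\right) + 6 \cdot 544 \left(-5 + 4 \left(-534\right)\right) = -500519 + 6 \cdot 544 \left(-5 - 2136\right) = -500519 + 6 \cdot 544 \left(-2141\right) = -500519 - 6988224 = -7488743$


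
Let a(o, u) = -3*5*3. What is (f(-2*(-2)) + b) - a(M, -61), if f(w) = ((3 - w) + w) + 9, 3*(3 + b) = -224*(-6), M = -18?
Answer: 502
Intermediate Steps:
a(o, u) = -45 (a(o, u) = -15*3 = -45)
b = 445 (b = -3 + (-224*(-6))/3 = -3 + (⅓)*1344 = -3 + 448 = 445)
f(w) = 12 (f(w) = 3 + 9 = 12)
(f(-2*(-2)) + b) - a(M, -61) = (12 + 445) - 1*(-45) = 457 + 45 = 502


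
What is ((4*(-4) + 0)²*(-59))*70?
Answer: -1057280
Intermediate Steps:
((4*(-4) + 0)²*(-59))*70 = ((-16 + 0)²*(-59))*70 = ((-16)²*(-59))*70 = (256*(-59))*70 = -15104*70 = -1057280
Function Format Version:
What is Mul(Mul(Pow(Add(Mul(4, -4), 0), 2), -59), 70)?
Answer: -1057280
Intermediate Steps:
Mul(Mul(Pow(Add(Mul(4, -4), 0), 2), -59), 70) = Mul(Mul(Pow(Add(-16, 0), 2), -59), 70) = Mul(Mul(Pow(-16, 2), -59), 70) = Mul(Mul(256, -59), 70) = Mul(-15104, 70) = -1057280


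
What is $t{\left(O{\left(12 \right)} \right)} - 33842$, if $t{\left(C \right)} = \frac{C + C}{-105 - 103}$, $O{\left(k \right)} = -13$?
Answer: $- \frac{270735}{8} \approx -33842.0$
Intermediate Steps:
$t{\left(C \right)} = - \frac{C}{104}$ ($t{\left(C \right)} = \frac{2 C}{-208} = 2 C \left(- \frac{1}{208}\right) = - \frac{C}{104}$)
$t{\left(O{\left(12 \right)} \right)} - 33842 = \left(- \frac{1}{104}\right) \left(-13\right) - 33842 = \frac{1}{8} - 33842 = - \frac{270735}{8}$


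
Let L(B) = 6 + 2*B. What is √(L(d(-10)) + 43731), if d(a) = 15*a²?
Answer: 9*√577 ≈ 216.19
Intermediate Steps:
√(L(d(-10)) + 43731) = √((6 + 2*(15*(-10)²)) + 43731) = √((6 + 2*(15*100)) + 43731) = √((6 + 2*1500) + 43731) = √((6 + 3000) + 43731) = √(3006 + 43731) = √46737 = 9*√577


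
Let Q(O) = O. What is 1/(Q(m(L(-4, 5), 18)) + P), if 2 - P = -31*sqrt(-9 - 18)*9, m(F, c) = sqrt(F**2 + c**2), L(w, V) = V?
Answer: 1/(2 + sqrt(349) + 837*I*sqrt(3)) ≈ 9.838e-6 - 0.00068965*I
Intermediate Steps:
P = 2 + 837*I*sqrt(3) (P = 2 - (-31*sqrt(-9 - 18))*9 = 2 - (-93*I*sqrt(3))*9 = 2 - (-837)*I*sqrt(3) = 2 + 837*I*sqrt(3) ≈ 2.0 + 1449.7*I)
1/(Q(m(L(-4, 5), 18)) + P) = 1/(sqrt(5**2 + 18**2) + (2 + 837*I*sqrt(3))) = 1/(sqrt(25 + 324) + (2 + 837*I*sqrt(3))) = 1/(sqrt(349) + (2 + 837*I*sqrt(3))) = 1/(2 + sqrt(349) + 837*I*sqrt(3))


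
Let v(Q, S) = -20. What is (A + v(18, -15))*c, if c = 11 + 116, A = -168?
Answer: -23876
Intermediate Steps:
c = 127
(A + v(18, -15))*c = (-168 - 20)*127 = -188*127 = -23876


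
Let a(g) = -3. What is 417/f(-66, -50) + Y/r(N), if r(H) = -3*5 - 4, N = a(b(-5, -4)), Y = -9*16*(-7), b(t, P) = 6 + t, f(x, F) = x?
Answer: -24817/418 ≈ -59.371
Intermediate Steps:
Y = 1008 (Y = -144*(-7) = 1008)
N = -3
r(H) = -19 (r(H) = -15 - 4 = -19)
417/f(-66, -50) + Y/r(N) = 417/(-66) + 1008/(-19) = 417*(-1/66) + 1008*(-1/19) = -139/22 - 1008/19 = -24817/418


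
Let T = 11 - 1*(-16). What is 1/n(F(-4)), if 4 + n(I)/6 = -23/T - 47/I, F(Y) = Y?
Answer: 18/745 ≈ 0.024161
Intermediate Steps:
T = 27 (T = 11 + 16 = 27)
n(I) = -262/9 - 282/I (n(I) = -24 + 6*(-23/27 - 47/I) = -24 + (-46/9 - 282/I) = -262/9 - 282/I)
1/n(F(-4)) = 1/(-262/9 - 282/(-4)) = 1/(-262/9 - 282*(-¼)) = 1/(-262/9 + 141/2) = 1/(745/18) = 18/745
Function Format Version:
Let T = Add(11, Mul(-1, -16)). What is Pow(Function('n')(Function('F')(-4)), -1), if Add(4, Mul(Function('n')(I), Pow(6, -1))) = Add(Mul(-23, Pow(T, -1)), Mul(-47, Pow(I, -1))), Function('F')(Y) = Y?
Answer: Rational(18, 745) ≈ 0.024161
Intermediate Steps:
T = 27 (T = Add(11, 16) = 27)
Function('n')(I) = Add(Rational(-262, 9), Mul(-282, Pow(I, -1))) (Function('n')(I) = Add(-24, Mul(6, Add(Mul(-23, Pow(27, -1)), Mul(-47, Pow(I, -1))))) = Add(-24, Mul(6, Add(Mul(-23, Rational(1, 27)), Mul(-47, Pow(I, -1))))) = Add(-24, Mul(6, Add(Rational(-23, 27), Mul(-47, Pow(I, -1))))) = Add(-24, Add(Rational(-46, 9), Mul(-282, Pow(I, -1)))) = Add(Rational(-262, 9), Mul(-282, Pow(I, -1))))
Pow(Function('n')(Function('F')(-4)), -1) = Pow(Add(Rational(-262, 9), Mul(-282, Pow(-4, -1))), -1) = Pow(Add(Rational(-262, 9), Mul(-282, Rational(-1, 4))), -1) = Pow(Add(Rational(-262, 9), Rational(141, 2)), -1) = Pow(Rational(745, 18), -1) = Rational(18, 745)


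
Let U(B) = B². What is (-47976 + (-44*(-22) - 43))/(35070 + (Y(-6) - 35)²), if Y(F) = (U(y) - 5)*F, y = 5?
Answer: -47051/59095 ≈ -0.79619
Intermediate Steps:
Y(F) = 20*F (Y(F) = (5² - 5)*F = (25 - 5)*F = 20*F)
(-47976 + (-44*(-22) - 43))/(35070 + (Y(-6) - 35)²) = (-47976 + (-44*(-22) - 43))/(35070 + (20*(-6) - 35)²) = (-47976 + (968 - 43))/(35070 + (-120 - 35)²) = (-47976 + 925)/(35070 + (-155)²) = -47051/(35070 + 24025) = -47051/59095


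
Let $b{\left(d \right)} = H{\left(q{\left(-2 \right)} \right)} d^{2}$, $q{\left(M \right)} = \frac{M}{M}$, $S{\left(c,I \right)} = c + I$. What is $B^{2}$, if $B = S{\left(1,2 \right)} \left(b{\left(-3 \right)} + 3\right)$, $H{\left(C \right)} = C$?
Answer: $1296$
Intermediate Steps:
$S{\left(c,I \right)} = I + c$
$q{\left(M \right)} = 1$
$b{\left(d \right)} = d^{2}$ ($b{\left(d \right)} = 1 d^{2} = d^{2}$)
$B = 36$ ($B = \left(2 + 1\right) \left(\left(-3\right)^{2} + 3\right) = 3 \left(9 + 3\right) = 3 \cdot 12 = 36$)
$B^{2} = 36^{2} = 1296$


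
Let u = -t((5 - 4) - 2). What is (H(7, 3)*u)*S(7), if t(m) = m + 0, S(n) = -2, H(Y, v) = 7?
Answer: -14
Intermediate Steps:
t(m) = m
u = 1 (u = -((5 - 4) - 2) = -(1 - 2) = -1*(-1) = 1)
(H(7, 3)*u)*S(7) = (7*1)*(-2) = 7*(-2) = -14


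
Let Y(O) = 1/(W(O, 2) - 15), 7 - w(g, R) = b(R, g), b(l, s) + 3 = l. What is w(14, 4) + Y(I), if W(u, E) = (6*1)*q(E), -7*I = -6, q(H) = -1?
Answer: 125/21 ≈ 5.9524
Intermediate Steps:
b(l, s) = -3 + l
w(g, R) = 10 - R (w(g, R) = 7 - (-3 + R) = 7 + (3 - R) = 10 - R)
I = 6/7 (I = -⅐*(-6) = 6/7 ≈ 0.85714)
W(u, E) = -6 (W(u, E) = (6*1)*(-1) = 6*(-1) = -6)
Y(O) = -1/21 (Y(O) = 1/(-6 - 15) = 1/(-21) = -1/21)
w(14, 4) + Y(I) = (10 - 1*4) - 1/21 = (10 - 4) - 1/21 = 6 - 1/21 = 125/21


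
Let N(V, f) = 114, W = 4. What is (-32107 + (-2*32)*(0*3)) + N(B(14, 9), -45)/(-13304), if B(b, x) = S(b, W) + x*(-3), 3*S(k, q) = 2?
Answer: -213575821/6652 ≈ -32107.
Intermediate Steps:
S(k, q) = ⅔ (S(k, q) = (⅓)*2 = ⅔)
B(b, x) = ⅔ - 3*x (B(b, x) = ⅔ + x*(-3) = ⅔ - 3*x)
(-32107 + (-2*32)*(0*3)) + N(B(14, 9), -45)/(-13304) = (-32107 + (-2*32)*(0*3)) + 114/(-13304) = (-32107 - 64*0) + 114*(-1/13304) = (-32107 + 0) - 57/6652 = -32107 - 57/6652 = -213575821/6652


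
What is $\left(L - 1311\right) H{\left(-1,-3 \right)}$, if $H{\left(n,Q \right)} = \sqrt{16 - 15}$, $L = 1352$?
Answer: $41$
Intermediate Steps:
$H{\left(n,Q \right)} = 1$ ($H{\left(n,Q \right)} = \sqrt{1} = 1$)
$\left(L - 1311\right) H{\left(-1,-3 \right)} = \left(1352 - 1311\right) 1 = 41 \cdot 1 = 41$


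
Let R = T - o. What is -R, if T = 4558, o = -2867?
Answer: -7425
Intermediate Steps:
R = 7425 (R = 4558 - 1*(-2867) = 4558 + 2867 = 7425)
-R = -1*7425 = -7425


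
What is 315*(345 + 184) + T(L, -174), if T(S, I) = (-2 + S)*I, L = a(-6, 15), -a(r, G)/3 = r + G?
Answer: 171681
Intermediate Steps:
a(r, G) = -3*G - 3*r (a(r, G) = -3*(r + G) = -3*(G + r) = -3*G - 3*r)
L = -27 (L = -3*15 - 3*(-6) = -45 + 18 = -27)
T(S, I) = I*(-2 + S)
315*(345 + 184) + T(L, -174) = 315*(345 + 184) - 174*(-2 - 27) = 315*529 - 174*(-29) = 166635 + 5046 = 171681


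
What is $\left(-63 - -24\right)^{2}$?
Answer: $1521$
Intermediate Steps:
$\left(-63 - -24\right)^{2} = \left(-63 + \left(-19 + 43\right)\right)^{2} = \left(-63 + 24\right)^{2} = \left(-39\right)^{2} = 1521$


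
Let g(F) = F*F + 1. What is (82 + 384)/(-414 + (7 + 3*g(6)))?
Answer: -233/148 ≈ -1.5743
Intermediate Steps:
g(F) = 1 + F² (g(F) = F² + 1 = 1 + F²)
(82 + 384)/(-414 + (7 + 3*g(6))) = (82 + 384)/(-414 + (7 + 3*(1 + 6²))) = 466/(-414 + (7 + 3*(1 + 36))) = 466/(-414 + (7 + 3*37)) = 466/(-414 + (7 + 111)) = 466/(-414 + 118) = 466/(-296) = 466*(-1/296) = -233/148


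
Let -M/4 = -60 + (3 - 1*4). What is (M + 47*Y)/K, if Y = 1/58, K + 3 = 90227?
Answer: 14199/5232992 ≈ 0.0027134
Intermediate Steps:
K = 90224 (K = -3 + 90227 = 90224)
M = 244 (M = -4*(-60 + (3 - 1*4)) = -4*(-60 + (3 - 4)) = -4*(-60 - 1) = -4*(-61) = 244)
Y = 1/58 ≈ 0.017241
(M + 47*Y)/K = (244 + 47*(1/58))/90224 = (244 + 47/58)*(1/90224) = (14199/58)*(1/90224) = 14199/5232992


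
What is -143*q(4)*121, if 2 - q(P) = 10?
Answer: 138424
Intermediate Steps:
q(P) = -8 (q(P) = 2 - 1*10 = 2 - 10 = -8)
-143*q(4)*121 = -143*(-8)*121 = 1144*121 = 138424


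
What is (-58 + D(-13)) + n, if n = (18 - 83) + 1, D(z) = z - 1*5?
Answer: -140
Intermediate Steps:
D(z) = -5 + z (D(z) = z - 5 = -5 + z)
n = -64 (n = -65 + 1 = -64)
(-58 + D(-13)) + n = (-58 + (-5 - 13)) - 64 = (-58 - 18) - 64 = -76 - 64 = -140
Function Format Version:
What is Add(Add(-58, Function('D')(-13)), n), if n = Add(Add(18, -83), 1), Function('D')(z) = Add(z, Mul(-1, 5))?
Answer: -140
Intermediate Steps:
Function('D')(z) = Add(-5, z) (Function('D')(z) = Add(z, -5) = Add(-5, z))
n = -64 (n = Add(-65, 1) = -64)
Add(Add(-58, Function('D')(-13)), n) = Add(Add(-58, Add(-5, -13)), -64) = Add(Add(-58, -18), -64) = Add(-76, -64) = -140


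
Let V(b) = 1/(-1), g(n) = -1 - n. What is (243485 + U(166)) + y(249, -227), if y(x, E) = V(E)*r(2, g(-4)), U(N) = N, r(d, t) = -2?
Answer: 243653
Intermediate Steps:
V(b) = -1
y(x, E) = 2 (y(x, E) = -1*(-2) = 2)
(243485 + U(166)) + y(249, -227) = (243485 + 166) + 2 = 243651 + 2 = 243653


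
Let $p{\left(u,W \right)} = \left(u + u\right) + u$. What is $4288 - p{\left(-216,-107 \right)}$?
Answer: $4936$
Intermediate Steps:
$p{\left(u,W \right)} = 3 u$ ($p{\left(u,W \right)} = 2 u + u = 3 u$)
$4288 - p{\left(-216,-107 \right)} = 4288 - 3 \left(-216\right) = 4288 - -648 = 4288 + 648 = 4936$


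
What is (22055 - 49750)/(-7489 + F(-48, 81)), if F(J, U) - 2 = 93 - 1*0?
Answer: 27695/7394 ≈ 3.7456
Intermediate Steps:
F(J, U) = 95 (F(J, U) = 2 + (93 - 1*0) = 2 + (93 + 0) = 2 + 93 = 95)
(22055 - 49750)/(-7489 + F(-48, 81)) = (22055 - 49750)/(-7489 + 95) = -27695/(-7394) = -27695*(-1/7394) = 27695/7394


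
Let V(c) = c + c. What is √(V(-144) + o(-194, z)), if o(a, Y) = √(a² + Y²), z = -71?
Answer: √(-288 + √42677) ≈ 9.0231*I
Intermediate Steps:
V(c) = 2*c
o(a, Y) = √(Y² + a²)
√(V(-144) + o(-194, z)) = √(2*(-144) + √((-71)² + (-194)²)) = √(-288 + √(5041 + 37636)) = √(-288 + √42677)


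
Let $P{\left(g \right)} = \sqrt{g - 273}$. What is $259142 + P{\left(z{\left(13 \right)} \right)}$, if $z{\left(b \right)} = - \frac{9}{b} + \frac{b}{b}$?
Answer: $259142 + \frac{i \sqrt{46085}}{13} \approx 2.5914 \cdot 10^{5} + 16.513 i$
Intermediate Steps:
$z{\left(b \right)} = 1 - \frac{9}{b}$ ($z{\left(b \right)} = - \frac{9}{b} + 1 = 1 - \frac{9}{b}$)
$P{\left(g \right)} = \sqrt{-273 + g}$
$259142 + P{\left(z{\left(13 \right)} \right)} = 259142 + \sqrt{-273 + \frac{-9 + 13}{13}} = 259142 + \sqrt{-273 + \frac{1}{13} \cdot 4} = 259142 + \sqrt{-273 + \frac{4}{13}} = 259142 + \sqrt{- \frac{3545}{13}} = 259142 + \frac{i \sqrt{46085}}{13}$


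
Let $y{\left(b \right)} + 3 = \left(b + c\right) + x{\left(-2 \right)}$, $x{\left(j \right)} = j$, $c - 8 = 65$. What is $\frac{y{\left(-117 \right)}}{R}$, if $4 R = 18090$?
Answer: $- \frac{98}{9045} \approx -0.010835$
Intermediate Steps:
$c = 73$ ($c = 8 + 65 = 73$)
$R = \frac{9045}{2}$ ($R = \frac{1}{4} \cdot 18090 = \frac{9045}{2} \approx 4522.5$)
$y{\left(b \right)} = 68 + b$ ($y{\left(b \right)} = -3 + \left(\left(b + 73\right) - 2\right) = -3 + \left(\left(73 + b\right) - 2\right) = -3 + \left(71 + b\right) = 68 + b$)
$\frac{y{\left(-117 \right)}}{R} = \frac{68 - 117}{\frac{9045}{2}} = \left(-49\right) \frac{2}{9045} = - \frac{98}{9045}$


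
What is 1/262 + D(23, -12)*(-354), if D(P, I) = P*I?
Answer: 25598449/262 ≈ 97704.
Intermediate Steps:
D(P, I) = I*P
1/262 + D(23, -12)*(-354) = 1/262 - 12*23*(-354) = 1/262 - 276*(-354) = 1/262 + 97704 = 25598449/262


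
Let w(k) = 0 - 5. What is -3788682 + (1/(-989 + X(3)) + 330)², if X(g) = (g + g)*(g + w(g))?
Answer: -3687145904441/1002001 ≈ -3.6798e+6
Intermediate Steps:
w(k) = -5
X(g) = 2*g*(-5 + g) (X(g) = (g + g)*(g - 5) = (2*g)*(-5 + g) = 2*g*(-5 + g))
-3788682 + (1/(-989 + X(3)) + 330)² = -3788682 + (1/(-989 + 2*3*(-5 + 3)) + 330)² = -3788682 + (1/(-989 + 2*3*(-2)) + 330)² = -3788682 + (1/(-989 - 12) + 330)² = -3788682 + (1/(-1001) + 330)² = -3788682 + (-1/1001 + 330)² = -3788682 + (330329/1001)² = -3788682 + 109117248241/1002001 = -3687145904441/1002001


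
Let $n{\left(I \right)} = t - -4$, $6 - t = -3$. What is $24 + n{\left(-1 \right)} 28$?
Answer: $388$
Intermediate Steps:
$t = 9$ ($t = 6 - -3 = 6 + 3 = 9$)
$n{\left(I \right)} = 13$ ($n{\left(I \right)} = 9 - -4 = 9 + 4 = 13$)
$24 + n{\left(-1 \right)} 28 = 24 + 13 \cdot 28 = 24 + 364 = 388$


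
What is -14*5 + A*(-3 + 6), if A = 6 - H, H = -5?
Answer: -37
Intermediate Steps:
A = 11 (A = 6 - 1*(-5) = 6 + 5 = 11)
-14*5 + A*(-3 + 6) = -14*5 + 11*(-3 + 6) = -70 + 11*3 = -70 + 33 = -37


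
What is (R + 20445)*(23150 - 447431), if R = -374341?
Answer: 150151348776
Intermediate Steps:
(R + 20445)*(23150 - 447431) = (-374341 + 20445)*(23150 - 447431) = -353896*(-424281) = 150151348776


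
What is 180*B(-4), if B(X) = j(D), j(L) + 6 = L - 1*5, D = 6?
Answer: -900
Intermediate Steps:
j(L) = -11 + L (j(L) = -6 + (L - 1*5) = -6 + (L - 5) = -6 + (-5 + L) = -11 + L)
B(X) = -5 (B(X) = -11 + 6 = -5)
180*B(-4) = 180*(-5) = -900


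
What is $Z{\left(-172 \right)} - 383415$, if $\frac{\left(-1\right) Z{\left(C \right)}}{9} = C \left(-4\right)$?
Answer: $-389607$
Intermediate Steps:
$Z{\left(C \right)} = 36 C$ ($Z{\left(C \right)} = - 9 C \left(-4\right) = - 9 \left(- 4 C\right) = 36 C$)
$Z{\left(-172 \right)} - 383415 = 36 \left(-172\right) - 383415 = -6192 - 383415 = -389607$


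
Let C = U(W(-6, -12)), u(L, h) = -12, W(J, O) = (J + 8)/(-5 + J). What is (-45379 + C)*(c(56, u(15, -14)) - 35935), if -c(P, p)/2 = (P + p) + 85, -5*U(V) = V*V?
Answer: 993653443707/605 ≈ 1.6424e+9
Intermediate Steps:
W(J, O) = (8 + J)/(-5 + J)
U(V) = -V**2/5 (U(V) = -V*V/5 = -V**2/5)
C = -4/605 (C = -(8 - 6)**2/(-5 - 6)**2/5 = -(2/(-11))**2/5 = -(-1/11*2)**2/5 = -(-2/11)**2/5 = -1/5*4/121 = -4/605 ≈ -0.0066116)
c(P, p) = -170 - 2*P - 2*p (c(P, p) = -2*((P + p) + 85) = -2*(85 + P + p) = -170 - 2*P - 2*p)
(-45379 + C)*(c(56, u(15, -14)) - 35935) = (-45379 - 4/605)*((-170 - 2*56 - 2*(-12)) - 35935) = -27454299*((-170 - 112 + 24) - 35935)/605 = -27454299*(-258 - 35935)/605 = -27454299/605*(-36193) = 993653443707/605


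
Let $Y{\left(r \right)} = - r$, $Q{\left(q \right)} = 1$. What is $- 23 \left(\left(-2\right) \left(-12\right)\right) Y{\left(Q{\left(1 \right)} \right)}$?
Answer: $552$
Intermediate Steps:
$- 23 \left(\left(-2\right) \left(-12\right)\right) Y{\left(Q{\left(1 \right)} \right)} = - 23 \left(\left(-2\right) \left(-12\right)\right) \left(\left(-1\right) 1\right) = \left(-23\right) 24 \left(-1\right) = \left(-552\right) \left(-1\right) = 552$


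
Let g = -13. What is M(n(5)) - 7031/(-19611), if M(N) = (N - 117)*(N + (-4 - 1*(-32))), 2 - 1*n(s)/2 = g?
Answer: -98950075/19611 ≈ -5045.6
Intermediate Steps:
n(s) = 30 (n(s) = 4 - 2*(-13) = 4 + 26 = 30)
M(N) = (-117 + N)*(28 + N) (M(N) = (-117 + N)*(N + (-4 + 32)) = (-117 + N)*(N + 28) = (-117 + N)*(28 + N))
M(n(5)) - 7031/(-19611) = (-3276 + 30² - 89*30) - 7031/(-19611) = (-3276 + 900 - 2670) - 7031*(-1)/19611 = -5046 - 1*(-7031/19611) = -5046 + 7031/19611 = -98950075/19611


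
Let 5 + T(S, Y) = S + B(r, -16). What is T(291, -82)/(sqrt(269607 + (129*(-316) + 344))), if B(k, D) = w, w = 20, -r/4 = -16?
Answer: 306*sqrt(229187)/229187 ≈ 0.63918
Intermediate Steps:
r = 64 (r = -4*(-16) = 64)
B(k, D) = 20
T(S, Y) = 15 + S (T(S, Y) = -5 + (S + 20) = -5 + (20 + S) = 15 + S)
T(291, -82)/(sqrt(269607 + (129*(-316) + 344))) = (15 + 291)/(sqrt(269607 + (129*(-316) + 344))) = 306/(sqrt(269607 + (-40764 + 344))) = 306/(sqrt(269607 - 40420)) = 306/(sqrt(229187)) = 306*(sqrt(229187)/229187) = 306*sqrt(229187)/229187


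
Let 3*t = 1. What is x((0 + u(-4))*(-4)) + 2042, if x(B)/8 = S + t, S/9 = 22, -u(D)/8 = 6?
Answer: 10886/3 ≈ 3628.7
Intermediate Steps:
t = ⅓ (t = (⅓)*1 = ⅓ ≈ 0.33333)
u(D) = -48 (u(D) = -8*6 = -48)
S = 198 (S = 9*22 = 198)
x(B) = 4760/3 (x(B) = 8*(198 + ⅓) = 8*(595/3) = 4760/3)
x((0 + u(-4))*(-4)) + 2042 = 4760/3 + 2042 = 10886/3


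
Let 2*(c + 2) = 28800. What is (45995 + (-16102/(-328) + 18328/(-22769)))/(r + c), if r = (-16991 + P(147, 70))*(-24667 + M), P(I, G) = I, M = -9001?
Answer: 171930972847/2117685107170040 ≈ 8.1188e-5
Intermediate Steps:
c = 14398 (c = -2 + (1/2)*28800 = -2 + 14400 = 14398)
r = 567103792 (r = (-16991 + 147)*(-24667 - 9001) = -16844*(-33668) = 567103792)
(45995 + (-16102/(-328) + 18328/(-22769)))/(r + c) = (45995 + (-16102/(-328) + 18328/(-22769)))/(567103792 + 14398) = (45995 + (-16102*(-1/328) + 18328*(-1/22769)))/567118190 = (45995 + (8051/164 - 18328/22769))*(1/567118190) = (45995 + 180307427/3734116)*(1/567118190) = (171930972847/3734116)*(1/567118190) = 171930972847/2117685107170040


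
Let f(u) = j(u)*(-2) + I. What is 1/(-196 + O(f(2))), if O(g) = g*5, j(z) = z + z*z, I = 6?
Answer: -1/226 ≈ -0.0044248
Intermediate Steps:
j(z) = z + z²
f(u) = 6 - 2*u*(1 + u) (f(u) = (u*(1 + u))*(-2) + 6 = -2*u*(1 + u) + 6 = 6 - 2*u*(1 + u))
O(g) = 5*g
1/(-196 + O(f(2))) = 1/(-196 + 5*(6 - 2*2*(1 + 2))) = 1/(-196 + 5*(6 - 2*2*3)) = 1/(-196 + 5*(6 - 12)) = 1/(-196 + 5*(-6)) = 1/(-196 - 30) = 1/(-226) = -1/226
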